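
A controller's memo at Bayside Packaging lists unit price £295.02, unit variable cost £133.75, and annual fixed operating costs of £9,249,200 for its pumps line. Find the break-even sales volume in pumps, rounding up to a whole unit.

Each unit contributes £295.02 − £133.75 = £161.27.
Break-even Q = £9,249,200 / £161.27 = 57,352.27 → 57,353 pumps.

57,353 pumps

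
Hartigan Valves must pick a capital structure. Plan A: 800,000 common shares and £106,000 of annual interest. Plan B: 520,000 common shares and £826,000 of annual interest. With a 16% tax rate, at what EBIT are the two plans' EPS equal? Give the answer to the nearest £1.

£2,163,143

Set EPS_A = EPS_B: (EBIT − £106,000)(1 − 0.16) ÷ 800,000 = (EBIT − £826,000)(1 − 0.16) ÷ 520,000.
The (1 − t) factor cancels: (EBIT − 106,000) × 520,000 = (EBIT − 826,000) × 800,000.
Solving, EBIT = (826,000·800,000 − 106,000·520,000) / (800,000 − 520,000) = 605,680,000,000 / 280,000 = 2,163,142.86.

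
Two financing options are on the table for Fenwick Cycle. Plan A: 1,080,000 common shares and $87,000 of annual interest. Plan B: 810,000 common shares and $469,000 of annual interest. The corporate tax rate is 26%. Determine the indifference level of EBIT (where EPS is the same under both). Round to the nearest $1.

Set EPS_A = EPS_B: (EBIT − $87,000)(1 − 0.26) ÷ 1,080,000 = (EBIT − $469,000)(1 − 0.26) ÷ 810,000.
The (1 − t) factor cancels: (EBIT − 87,000) × 810,000 = (EBIT − 469,000) × 1,080,000.
EBIT × (1,080,000 − 810,000) = 469,000 × 1,080,000 − 87,000 × 810,000 = 436,050,000,000, so EBIT = 436,050,000,000 ÷ 270,000 = 1,615,000.00.

$1,615,000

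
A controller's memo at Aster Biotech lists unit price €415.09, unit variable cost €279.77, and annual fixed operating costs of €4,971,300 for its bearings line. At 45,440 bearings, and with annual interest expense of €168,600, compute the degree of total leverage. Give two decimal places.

Total contribution margin = 45,440 × €135.32 = €6,148,940.80.
Operating income = contribution − fixed costs = €6,148,940.80 − €4,971,300 = €1,177,640.80. Interest = €168,600.00, so EBIT − I = €1,009,040.80.
DCL = contribution ÷ (EBIT − I) = €6,148,940.80 ÷ €1,009,040.80 = 6.0938.

6.09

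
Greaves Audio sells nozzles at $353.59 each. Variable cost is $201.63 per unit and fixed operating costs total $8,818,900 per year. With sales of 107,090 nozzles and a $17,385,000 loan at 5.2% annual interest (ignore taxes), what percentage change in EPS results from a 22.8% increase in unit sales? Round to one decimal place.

+56.6%

Total contribution margin = 107,090 × $151.96 = $16,273,396.40.
Operating income = contribution − fixed costs = $16,273,396.40 − $8,818,900 = $7,454,496.40.
Interest = $904,020.00, so EBIT − I = $6,550,476.40.
DCL = total CM / (EBIT − I) = $16,273,396.40 / $6,550,476.40 = 2.4843.
EPS therefore changes by 2.4843 × (+22.8%) = +56.6%.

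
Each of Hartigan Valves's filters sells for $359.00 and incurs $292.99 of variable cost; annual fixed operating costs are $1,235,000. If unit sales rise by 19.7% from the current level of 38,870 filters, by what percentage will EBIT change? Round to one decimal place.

+38.0%

Total contribution margin = 38,870 × $66.01 = $2,565,808.70.
Subtracting fixed costs: EBIT = $2,565,808.70 − $1,235,000 = $1,330,808.70.
So DOL = total CM / EBIT = $2,565,808.70 / $1,330,808.70 = 1.9280.
So EBIT moves 1.9280 × (+19.7%) = +38.0%.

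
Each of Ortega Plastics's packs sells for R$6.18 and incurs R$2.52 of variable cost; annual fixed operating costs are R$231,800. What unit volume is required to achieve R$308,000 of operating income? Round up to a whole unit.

147,487 packs

Contribution margin per unit = R$6.18 − R$2.52 = R$3.66.
Need Q such that Q × R$3.66 − R$231,800 = R$308,000, i.e. Q = R$539,800 / R$3.66 = 147,486.34 → 147,487.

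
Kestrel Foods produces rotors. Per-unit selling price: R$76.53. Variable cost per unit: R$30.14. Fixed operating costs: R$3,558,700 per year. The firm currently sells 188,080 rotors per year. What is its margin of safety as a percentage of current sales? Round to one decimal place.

Contribution margin per unit = R$76.53 − R$30.14 = R$46.39. Break-even units = R$3,558,700 ÷ R$46.39 = 76,712.65; break-even revenue = 76,712.65 × R$76.53 = R$5,870,819.38.
Actual sales revenue = 188,080 × R$76.53 = R$14,393,762.40.
Margin of safety = (R$14,393,762.40 − R$5,870,819.38) ÷ R$14,393,762.40 = 59.2%.

59.2%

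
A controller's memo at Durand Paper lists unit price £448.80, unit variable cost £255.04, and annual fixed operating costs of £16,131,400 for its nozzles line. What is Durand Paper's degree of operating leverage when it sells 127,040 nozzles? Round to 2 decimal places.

2.90

Contribution at this volume is 127,040 × £193.76 = £24,615,270.40.
EBIT = £24,615,270.40 − £16,131,400 = £8,483,870.40.
DOL = contribution ÷ EBIT = £24,615,270.40 ÷ £8,483,870.40 = 2.9014.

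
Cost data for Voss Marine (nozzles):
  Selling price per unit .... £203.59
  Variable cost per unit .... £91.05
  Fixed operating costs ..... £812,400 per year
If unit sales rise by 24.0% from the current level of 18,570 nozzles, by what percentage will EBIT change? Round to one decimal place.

+39.3%

At 18,570 units, contribution = 18,570 × £112.54 = £2,089,867.80.
Subtracting fixed costs: EBIT = £2,089,867.80 − £812,400 = £1,277,467.80.
DOL = contribution ÷ EBIT = £2,089,867.80 ÷ £1,277,467.80 = 1.6359.
So EBIT moves 1.6359 × (+24.0%) = +39.3%.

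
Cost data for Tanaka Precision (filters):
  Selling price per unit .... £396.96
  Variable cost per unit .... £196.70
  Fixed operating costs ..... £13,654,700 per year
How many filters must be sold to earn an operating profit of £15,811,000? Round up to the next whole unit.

Unit CM = price − variable cost = £396.96 − £196.70 = £200.26.
Need Q such that Q × £200.26 − £13,654,700 = £15,811,000, i.e. Q = £29,465,700 / £200.26 = 147,137.22 → 147,138.

147,138 filters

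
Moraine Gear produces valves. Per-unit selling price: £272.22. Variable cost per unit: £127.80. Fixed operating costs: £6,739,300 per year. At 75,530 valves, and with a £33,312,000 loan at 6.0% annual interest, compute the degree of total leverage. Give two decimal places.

Contribution at this volume is 75,530 × £144.42 = £10,908,042.60.
EBIT = £10,908,042.60 − £6,739,300 = £4,168,742.60. Interest = £1,998,720.00, so EBIT − I = £2,170,022.60.
DCL = contribution ÷ (EBIT − I) = £10,908,042.60 ÷ £2,170,022.60 = 5.0267.

5.03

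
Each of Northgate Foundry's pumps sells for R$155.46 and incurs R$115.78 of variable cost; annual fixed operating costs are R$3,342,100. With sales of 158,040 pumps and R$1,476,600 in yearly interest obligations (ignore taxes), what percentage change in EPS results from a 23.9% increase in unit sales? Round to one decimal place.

+103.2%

At 158,040 units, contribution = 158,040 × R$39.68 = R$6,271,027.20.
EBIT = R$6,271,027.20 − R$3,342,100 = R$2,928,927.20.
After interest of R$1,476,600.00, pre-tax earnings = R$1,452,327.20.
DCL = total CM / (EBIT − I) = R$6,271,027.20 / R$1,452,327.20 = 4.3179.
%ΔEPS = DCL × %ΔSales = 4.3179 × +23.9% = +103.2%.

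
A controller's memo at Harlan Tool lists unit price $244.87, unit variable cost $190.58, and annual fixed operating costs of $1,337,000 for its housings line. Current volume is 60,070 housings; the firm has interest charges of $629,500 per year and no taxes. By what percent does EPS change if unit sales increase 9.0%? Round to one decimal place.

+22.7%

Total contribution margin = 60,070 × $54.29 = $3,261,200.30.
EBIT = $3,261,200.30 − $1,337,000 = $1,924,200.30.
After interest of $629,500.00, pre-tax earnings = $1,294,700.30.
DCL = total CM / (EBIT − I) = $3,261,200.30 / $1,294,700.30 = 2.5189.
EPS therefore changes by 2.5189 × (+9.0%) = +22.7%.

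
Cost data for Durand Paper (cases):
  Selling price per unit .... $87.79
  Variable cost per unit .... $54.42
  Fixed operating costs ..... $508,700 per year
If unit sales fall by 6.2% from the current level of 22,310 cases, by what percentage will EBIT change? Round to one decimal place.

At 22,310 units, contribution = 22,310 × $33.37 = $744,484.70.
EBIT = $744,484.70 − $508,700 = $235,784.70.
DOL = contribution ÷ EBIT = $744,484.70 ÷ $235,784.70 = 3.1575.
So EBIT moves 3.1575 × (-6.2%) = -19.6%.

-19.6%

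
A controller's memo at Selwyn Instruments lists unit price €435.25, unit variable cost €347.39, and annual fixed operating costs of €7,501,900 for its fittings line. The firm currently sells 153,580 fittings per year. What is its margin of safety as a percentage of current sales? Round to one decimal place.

44.4%

Unit CM = price − variable cost = €435.25 − €347.39 = €87.86. Break-even units = €7,501,900 ÷ €87.86 = 85,384.70; break-even revenue = 85,384.70 × €435.25 = €37,163,691.95.
Current sales = 153,580 × €435.25 = €66,845,695.00.
Margin of safety = (€66,845,695.00 − €37,163,691.95) ÷ €66,845,695.00 = 44.4%.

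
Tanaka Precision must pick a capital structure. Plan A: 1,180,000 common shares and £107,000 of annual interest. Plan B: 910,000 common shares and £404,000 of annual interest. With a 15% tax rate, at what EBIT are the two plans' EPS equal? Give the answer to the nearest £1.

£1,405,000

At indifference, (EBIT − 107,000)(1 − t)/1,180,000 = (EBIT − 404,000)(1 − t)/910,000.
Cancelling (1 − t) and cross-multiplying: 910,000·(EBIT − 107,000) = 1,180,000·(EBIT − 404,000).
EBIT × (1,180,000 − 910,000) = 404,000 × 1,180,000 − 107,000 × 910,000 = 379,350,000,000, so EBIT = 379,350,000,000 ÷ 270,000 = 1,405,000.00.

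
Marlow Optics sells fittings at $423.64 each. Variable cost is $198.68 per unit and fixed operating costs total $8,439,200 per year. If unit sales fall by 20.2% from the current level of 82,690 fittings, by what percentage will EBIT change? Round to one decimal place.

-37.0%

Total contribution margin = 82,690 × $224.96 = $18,601,942.40.
Operating income = contribution − fixed costs = $18,601,942.40 − $8,439,200 = $10,162,742.40.
Degree of operating leverage = $18,601,942.40 / $10,162,742.40 = 1.8304.
%ΔEBIT = DOL × %ΔSales = 1.8304 × -20.2% = -37.0%.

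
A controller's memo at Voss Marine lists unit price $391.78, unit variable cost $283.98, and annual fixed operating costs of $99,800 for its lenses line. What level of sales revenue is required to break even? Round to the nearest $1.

Contribution margin per unit = $391.78 − $283.98 = $107.80, a CM ratio of $107.80 ÷ $391.78 = 0.2752.
Break-even sales = FC ÷ CM ratio = $99,800 × $391.78 / $107.80 = $362,705.

$362,705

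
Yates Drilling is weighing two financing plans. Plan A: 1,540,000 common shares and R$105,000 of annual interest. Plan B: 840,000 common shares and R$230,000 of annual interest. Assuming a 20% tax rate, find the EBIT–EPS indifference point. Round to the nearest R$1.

R$380,000

Set EPS_A = EPS_B: (EBIT − R$105,000)(1 − 0.20) ÷ 1,540,000 = (EBIT − R$230,000)(1 − 0.20) ÷ 840,000.
Cancelling (1 − t) and cross-multiplying: 840,000·(EBIT − 105,000) = 1,540,000·(EBIT − 230,000).
EBIT × (1,540,000 − 840,000) = 230,000 × 1,540,000 − 105,000 × 840,000 = 266,000,000,000, so EBIT = 266,000,000,000 ÷ 700,000 = 380,000.00.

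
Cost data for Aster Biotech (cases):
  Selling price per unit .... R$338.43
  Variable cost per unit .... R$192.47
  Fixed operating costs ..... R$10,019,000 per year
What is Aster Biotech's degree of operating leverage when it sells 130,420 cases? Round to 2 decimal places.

2.11

Contribution at this volume is 130,420 × R$145.96 = R$19,036,103.20.
EBIT = R$19,036,103.20 − R$10,019,000 = R$9,017,103.20.
DOL = contribution ÷ EBIT = R$19,036,103.20 ÷ R$9,017,103.20 = 2.1111.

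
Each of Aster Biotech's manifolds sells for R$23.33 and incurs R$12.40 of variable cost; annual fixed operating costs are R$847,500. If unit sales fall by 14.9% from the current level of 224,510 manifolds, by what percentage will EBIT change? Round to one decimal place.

-22.8%

Contribution at this volume is 224,510 × R$10.93 = R$2,453,894.30.
Operating income = contribution − fixed costs = R$2,453,894.30 − R$847,500 = R$1,606,394.30.
DOL = contribution ÷ EBIT = R$2,453,894.30 ÷ R$1,606,394.30 = 1.5276.
Operating income changes by 1.5276 × -14.9% = -22.8%.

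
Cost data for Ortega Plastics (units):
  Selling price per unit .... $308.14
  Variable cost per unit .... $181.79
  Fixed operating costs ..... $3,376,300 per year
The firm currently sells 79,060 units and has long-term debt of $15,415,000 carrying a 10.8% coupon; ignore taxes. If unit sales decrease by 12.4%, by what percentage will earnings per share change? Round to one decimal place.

-25.0%

Contribution at this volume is 79,060 × $126.35 = $9,989,231.00.
Subtracting fixed costs: EBIT = $9,989,231.00 − $3,376,300 = $6,612,931.00.
Interest = $1,664,820.00, so EBIT − I = $4,948,111.00.
DCL = total CM / (EBIT − I) = $9,989,231.00 / $4,948,111.00 = 2.0188.
EPS therefore changes by 2.0188 × (-12.4%) = -25.0%.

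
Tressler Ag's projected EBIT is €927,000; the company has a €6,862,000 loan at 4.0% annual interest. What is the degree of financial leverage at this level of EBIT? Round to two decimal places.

Interest = €274,480.00.
DFL = EBIT ÷ (EBIT − I) = €927,000 ÷ (€927,000 − €274,480.00) = €927,000 ÷ €652,520.00 = 1.4206.

1.42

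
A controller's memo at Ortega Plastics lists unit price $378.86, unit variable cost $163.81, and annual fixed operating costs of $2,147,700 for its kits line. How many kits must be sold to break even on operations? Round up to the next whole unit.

Unit CM = price − variable cost = $378.86 − $163.81 = $215.05.
Break-even Q = $2,147,700 / $215.05 = 9,986.98 → 9,987 kits.

9,987 kits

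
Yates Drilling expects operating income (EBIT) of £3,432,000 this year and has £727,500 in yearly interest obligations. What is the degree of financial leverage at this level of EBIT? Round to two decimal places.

1.27

Annual interest charges come to £727,500.00.
DFL = EBIT ÷ (EBIT − I) = £3,432,000 ÷ (£3,432,000 − £727,500.00) = £3,432,000 ÷ £2,704,500.00 = 1.2690.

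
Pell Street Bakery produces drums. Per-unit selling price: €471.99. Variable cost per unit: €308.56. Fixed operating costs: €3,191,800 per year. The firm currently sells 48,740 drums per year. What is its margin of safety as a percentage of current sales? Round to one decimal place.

59.9%

Unit CM = price − variable cost = €471.99 − €308.56 = €163.43. Break-even units = €3,191,800 ÷ €163.43 = 19,530.07; break-even revenue = 19,530.07 × €471.99 = €9,217,999.65.
Current sales = 48,740 × €471.99 = €23,004,792.60.
Margin of safety = (€23,004,792.60 − €9,217,999.65) ÷ €23,004,792.60 = 59.9%.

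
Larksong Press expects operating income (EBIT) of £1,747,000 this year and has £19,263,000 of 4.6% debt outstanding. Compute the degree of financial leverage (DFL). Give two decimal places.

Interest = £886,098.00.
DFL = EBIT ÷ (EBIT − I) = £1,747,000 ÷ (£1,747,000 − £886,098.00) = £1,747,000 ÷ £860,902.00 = 2.0293.

2.03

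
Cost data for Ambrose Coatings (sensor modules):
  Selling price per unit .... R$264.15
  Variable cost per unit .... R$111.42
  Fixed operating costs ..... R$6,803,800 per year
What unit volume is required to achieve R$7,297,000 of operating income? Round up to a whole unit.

92,326 sensor modules

Contribution margin per unit = R$264.15 − R$111.42 = R$152.73.
Required volume = (fixed costs + target profit) ÷ CM = (R$6,803,800 + R$7,297,000) ÷ R$152.73 = 92,325.02, so 92,326 sensor modules.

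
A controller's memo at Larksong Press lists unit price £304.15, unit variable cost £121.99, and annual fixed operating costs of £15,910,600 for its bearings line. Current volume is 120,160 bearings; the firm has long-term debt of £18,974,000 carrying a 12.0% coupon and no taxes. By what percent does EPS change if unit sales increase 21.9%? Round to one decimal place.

Contribution at this volume is 120,160 × £182.16 = £21,888,345.60.
Subtracting fixed costs: EBIT = £21,888,345.60 − £15,910,600 = £5,977,745.60.
After interest of £2,276,880.00, pre-tax earnings = £3,700,865.60.
Degree of combined leverage = contribution ÷ (EBIT − I) = £21,888,345.60 ÷ £3,700,865.60 = 5.9144.
EPS therefore changes by 5.9144 × (+21.9%) = +129.5%.

+129.5%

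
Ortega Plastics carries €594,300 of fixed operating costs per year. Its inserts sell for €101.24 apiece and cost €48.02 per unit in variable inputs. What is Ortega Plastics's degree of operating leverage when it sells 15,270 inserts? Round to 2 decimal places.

3.72

Contribution at this volume is 15,270 × €53.22 = €812,669.40.
EBIT = €812,669.40 − €594,300 = €218,369.40.
DOL = contribution ÷ EBIT = €812,669.40 ÷ €218,369.40 = 3.7215.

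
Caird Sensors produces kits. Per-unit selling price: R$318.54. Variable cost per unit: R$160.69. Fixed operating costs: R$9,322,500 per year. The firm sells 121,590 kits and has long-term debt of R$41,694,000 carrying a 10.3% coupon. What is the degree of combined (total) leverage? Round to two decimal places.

Total contribution margin = 121,590 × R$157.85 = R$19,192,981.50.
Subtracting fixed costs: EBIT = R$19,192,981.50 − R$9,322,500 = R$9,870,481.50. Interest = R$4,294,482.00.
DOL = R$19,192,981.50 ÷ R$9,870,481.50 = 1.9445; DFL = R$9,870,481.50 ÷ R$5,575,999.50 = 1.7702.
Combined leverage = 1.9445 × 1.7702 = 3.4422.

3.44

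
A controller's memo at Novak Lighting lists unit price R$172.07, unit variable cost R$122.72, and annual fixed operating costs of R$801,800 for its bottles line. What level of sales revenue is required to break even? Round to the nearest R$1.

CM per unit = R$172.07 − R$122.72 = R$49.35; CM ratio = R$49.35 / R$172.07 = 0.2868.
Break-even sales = FC ÷ CM ratio = R$801,800 × R$172.07 / R$49.35 = R$2,795,658.

R$2,795,658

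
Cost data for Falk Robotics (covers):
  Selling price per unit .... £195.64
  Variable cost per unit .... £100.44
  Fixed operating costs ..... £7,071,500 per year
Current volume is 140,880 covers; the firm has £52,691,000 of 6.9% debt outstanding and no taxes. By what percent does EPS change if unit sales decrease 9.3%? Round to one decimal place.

-46.1%

Total contribution margin = 140,880 × £95.20 = £13,411,776.00.
EBIT = £13,411,776.00 − £7,071,500 = £6,340,276.00.
After interest of £3,635,679.00, pre-tax earnings = £2,704,597.00.
Degree of combined leverage = contribution ÷ (EBIT − I) = £13,411,776.00 ÷ £2,704,597.00 = 4.9589.
%ΔEPS = DCL × %ΔSales = 4.9589 × -9.3% = -46.1%.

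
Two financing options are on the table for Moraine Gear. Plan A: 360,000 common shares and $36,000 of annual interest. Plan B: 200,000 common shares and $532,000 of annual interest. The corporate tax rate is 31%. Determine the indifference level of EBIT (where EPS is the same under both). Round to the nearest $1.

$1,152,000

Set EPS_A = EPS_B: (EBIT − $36,000)(1 − 0.31) ÷ 360,000 = (EBIT − $532,000)(1 − 0.31) ÷ 200,000.
Cancelling (1 − t) and cross-multiplying: 200,000·(EBIT − 36,000) = 360,000·(EBIT − 532,000).
EBIT × (360,000 − 200,000) = 532,000 × 360,000 − 36,000 × 200,000 = 184,320,000,000, so EBIT = 184,320,000,000 ÷ 160,000 = 1,152,000.00.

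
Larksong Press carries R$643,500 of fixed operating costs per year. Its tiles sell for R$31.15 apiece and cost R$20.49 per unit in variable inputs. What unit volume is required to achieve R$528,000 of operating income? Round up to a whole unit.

Unit CM = price − variable cost = R$31.15 − R$20.49 = R$10.66.
Required volume = (fixed costs + target profit) ÷ CM = (R$643,500 + R$528,000) ÷ R$10.66 = 109,896.81, so 109,897 tiles.

109,897 tiles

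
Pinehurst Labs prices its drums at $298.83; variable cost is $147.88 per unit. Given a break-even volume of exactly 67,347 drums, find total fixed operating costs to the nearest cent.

Each unit contributes $298.83 − $147.88 = $150.95.
Since BE = FC / CM, FC = 67,347 × $150.95 = $10,166,029.65.

$10,166,029.65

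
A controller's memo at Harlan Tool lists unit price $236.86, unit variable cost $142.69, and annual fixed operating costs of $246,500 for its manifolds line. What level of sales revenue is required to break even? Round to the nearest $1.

$620,006

Contribution margin per unit = $236.86 − $142.69 = $94.17, a CM ratio of $94.17 ÷ $236.86 = 0.3976.
Break-even sales = FC ÷ CM ratio = $246,500 × $236.86 / $94.17 = $620,006.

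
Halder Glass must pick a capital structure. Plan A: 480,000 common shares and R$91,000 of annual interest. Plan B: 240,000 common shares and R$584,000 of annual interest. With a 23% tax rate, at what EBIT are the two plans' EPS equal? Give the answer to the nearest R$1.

At indifference, (EBIT − 91,000)(1 − t)/480,000 = (EBIT − 584,000)(1 − t)/240,000.
The (1 − t) factor cancels: (EBIT − 91,000) × 240,000 = (EBIT − 584,000) × 480,000.
EBIT × (480,000 − 240,000) = 584,000 × 480,000 − 91,000 × 240,000 = 258,480,000,000, so EBIT = 258,480,000,000 ÷ 240,000 = 1,077,000.00.

R$1,077,000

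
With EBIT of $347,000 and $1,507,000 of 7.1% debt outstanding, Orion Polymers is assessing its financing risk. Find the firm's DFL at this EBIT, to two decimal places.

Annual interest charges come to $106,997.00.
DFL = EBIT ÷ (EBIT − I) = $347,000 ÷ ($347,000 − $106,997.00) = $347,000 ÷ $240,003.00 = 1.4458.

1.45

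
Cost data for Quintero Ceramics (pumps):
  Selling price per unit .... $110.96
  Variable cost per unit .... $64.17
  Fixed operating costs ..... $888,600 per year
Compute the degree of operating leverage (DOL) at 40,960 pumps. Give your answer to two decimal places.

1.86

Contribution at this volume is 40,960 × $46.79 = $1,916,518.40.
EBIT = $1,916,518.40 − $888,600 = $1,027,918.40.
So DOL = total CM / EBIT = $1,916,518.40 / $1,027,918.40 = 1.8645.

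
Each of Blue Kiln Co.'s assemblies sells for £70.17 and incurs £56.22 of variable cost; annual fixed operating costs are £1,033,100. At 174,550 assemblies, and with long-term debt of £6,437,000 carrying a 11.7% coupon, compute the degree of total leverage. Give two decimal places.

3.75

Contribution at this volume is 174,550 × £13.95 = £2,434,972.50.
Operating income = contribution − fixed costs = £2,434,972.50 − £1,033,100 = £1,401,872.50. Interest = £753,129.00.
DOL = £2,434,972.50 ÷ £1,401,872.50 = 1.7369; DFL = £1,401,872.50 ÷ £648,743.50 = 2.1609.
DCL = DOL × DFL = 1.7369 × 2.1609 = 3.7533.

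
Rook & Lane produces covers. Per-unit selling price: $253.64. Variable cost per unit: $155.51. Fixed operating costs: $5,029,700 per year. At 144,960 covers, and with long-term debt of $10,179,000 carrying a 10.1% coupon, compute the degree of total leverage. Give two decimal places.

1.74

Contribution at this volume is 144,960 × $98.13 = $14,224,924.80.
EBIT = $14,224,924.80 − $5,029,700 = $9,195,224.80. Interest = $1,028,079.00, so EBIT − I = $8,167,145.80.
Degree of total leverage = total CM / (EBIT − interest) = $14,224,924.80 / $8,167,145.80 = 1.7417.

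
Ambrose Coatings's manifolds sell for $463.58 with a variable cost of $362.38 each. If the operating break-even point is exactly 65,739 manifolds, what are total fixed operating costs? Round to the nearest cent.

$6,652,786.80

Unit CM = price − variable cost = $463.58 − $362.38 = $101.20.
Since BE = FC / CM, FC = 65,739 × $101.20 = $6,652,786.80.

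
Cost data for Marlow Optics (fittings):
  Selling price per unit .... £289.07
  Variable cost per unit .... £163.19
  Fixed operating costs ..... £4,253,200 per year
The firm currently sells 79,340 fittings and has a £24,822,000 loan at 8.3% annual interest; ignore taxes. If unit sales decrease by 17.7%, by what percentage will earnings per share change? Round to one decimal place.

At 79,340 units, contribution = 79,340 × £125.88 = £9,987,319.20.
Operating income = contribution − fixed costs = £9,987,319.20 − £4,253,200 = £5,734,119.20.
After interest of £2,060,226.00, pre-tax earnings = £3,673,893.20.
DCL = total CM / (EBIT − I) = £9,987,319.20 / £3,673,893.20 = 2.7185.
EPS therefore changes by 2.7185 × (-17.7%) = -48.1%.

-48.1%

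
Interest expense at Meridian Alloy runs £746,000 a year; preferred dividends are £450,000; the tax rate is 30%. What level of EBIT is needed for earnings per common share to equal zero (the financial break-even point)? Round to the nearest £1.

£1,388,857

Grossing the preferred dividend up to pre-tax terms: £450,000 / (1 − 0.30) = £642,857.14.
Financial break-even EBIT = interest + D_p ÷ (1 − t) = £746,000 + £642,857.14 = £1,388,857.14.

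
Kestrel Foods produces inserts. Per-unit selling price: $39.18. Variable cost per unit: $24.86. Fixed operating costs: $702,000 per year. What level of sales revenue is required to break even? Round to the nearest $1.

$1,920,696

Contribution margin per unit = $39.18 − $24.86 = $14.32, a CM ratio of $14.32 ÷ $39.18 = 0.3655.
Break-even sales = FC ÷ CM ratio = $702,000 × $39.18 / $14.32 = $1,920,696.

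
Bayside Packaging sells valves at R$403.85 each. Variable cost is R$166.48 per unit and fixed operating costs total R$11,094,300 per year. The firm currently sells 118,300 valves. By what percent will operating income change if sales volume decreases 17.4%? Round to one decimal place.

At 118,300 units, contribution = 118,300 × R$237.37 = R$28,080,871.00.
Operating income = contribution − fixed costs = R$28,080,871.00 − R$11,094,300 = R$16,986,571.00.
Degree of operating leverage = R$28,080,871.00 / R$16,986,571.00 = 1.6531.
%ΔEBIT = DOL × %ΔSales = 1.6531 × -17.4% = -28.8%.

-28.8%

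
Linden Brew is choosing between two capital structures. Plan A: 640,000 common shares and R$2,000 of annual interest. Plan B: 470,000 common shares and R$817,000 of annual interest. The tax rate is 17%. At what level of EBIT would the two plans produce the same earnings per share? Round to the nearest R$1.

R$3,070,235

At indifference, (EBIT − 2,000)(1 − t)/640,000 = (EBIT − 817,000)(1 − t)/470,000.
The (1 − t) factor cancels: (EBIT − 2,000) × 470,000 = (EBIT − 817,000) × 640,000.
Solving, EBIT = (817,000·640,000 − 2,000·470,000) / (640,000 − 470,000) = 521,940,000,000 / 170,000 = 3,070,235.29.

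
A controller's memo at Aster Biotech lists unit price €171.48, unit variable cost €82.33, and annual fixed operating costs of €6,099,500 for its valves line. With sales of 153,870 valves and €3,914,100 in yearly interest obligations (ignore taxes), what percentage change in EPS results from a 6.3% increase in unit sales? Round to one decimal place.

+23.3%

Total contribution margin = 153,870 × €89.15 = €13,717,510.50.
EBIT = €13,717,510.50 − €6,099,500 = €7,618,010.50.
After interest of €3,914,100.00, pre-tax earnings = €3,703,910.50.
DCL = total CM / (EBIT − I) = €13,717,510.50 / €3,703,910.50 = 3.7035.
%ΔEPS = DCL × %ΔSales = 3.7035 × +6.3% = +23.3%.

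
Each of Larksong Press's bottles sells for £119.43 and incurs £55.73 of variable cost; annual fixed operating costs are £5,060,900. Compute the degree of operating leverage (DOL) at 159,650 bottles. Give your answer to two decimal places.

1.99

At 159,650 units, contribution = 159,650 × £63.70 = £10,169,705.00.
EBIT = £10,169,705.00 − £5,060,900 = £5,108,805.00.
Degree of operating leverage = £10,169,705.00 / £5,108,805.00 = 1.9906.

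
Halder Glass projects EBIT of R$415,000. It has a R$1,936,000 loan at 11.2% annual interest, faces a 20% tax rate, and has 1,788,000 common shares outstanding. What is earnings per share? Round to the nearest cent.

R$0.09

Interest = R$216,832.00, so EBT = R$415,000 − R$216,832.00 = R$198,168.00.
After tax at 20%: net income = R$198,168.00 × 0.80 = R$158,534.40.
Per share: R$158,534.40 / 1,788,000 shares = R$0.09.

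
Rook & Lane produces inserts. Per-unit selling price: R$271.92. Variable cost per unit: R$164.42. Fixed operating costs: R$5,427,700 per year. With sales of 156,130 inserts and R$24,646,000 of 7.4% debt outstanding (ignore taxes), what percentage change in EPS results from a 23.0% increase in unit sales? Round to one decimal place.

+40.5%

At 156,130 units, contribution = 156,130 × R$107.50 = R$16,783,975.00.
EBIT = R$16,783,975.00 − R$5,427,700 = R$11,356,275.00.
Interest = R$1,823,804.00, so EBIT − I = R$9,532,471.00.
Degree of combined leverage = contribution ÷ (EBIT − I) = R$16,783,975.00 ÷ R$9,532,471.00 = 1.7607.
EPS therefore changes by 1.7607 × (+23.0%) = +40.5%.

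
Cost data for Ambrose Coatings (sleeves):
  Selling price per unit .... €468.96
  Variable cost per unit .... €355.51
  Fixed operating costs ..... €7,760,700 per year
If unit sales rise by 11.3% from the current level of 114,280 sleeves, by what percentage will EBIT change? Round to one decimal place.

At 114,280 units, contribution = 114,280 × €113.45 = €12,965,066.00.
EBIT = €12,965,066.00 − €7,760,700 = €5,204,366.00.
Degree of operating leverage = €12,965,066.00 / €5,204,366.00 = 2.4912.
%ΔEBIT = DOL × %ΔSales = 2.4912 × +11.3% = +28.2%.

+28.2%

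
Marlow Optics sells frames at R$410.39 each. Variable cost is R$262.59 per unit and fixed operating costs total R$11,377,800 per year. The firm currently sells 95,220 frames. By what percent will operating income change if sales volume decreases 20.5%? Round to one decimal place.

-107.0%

At 95,220 units, contribution = 95,220 × R$147.80 = R$14,073,516.00.
Subtracting fixed costs: EBIT = R$14,073,516.00 − R$11,377,800 = R$2,695,716.00.
DOL = contribution ÷ EBIT = R$14,073,516.00 ÷ R$2,695,716.00 = 5.2207.
Operating income changes by 5.2207 × -20.5% = -107.0%.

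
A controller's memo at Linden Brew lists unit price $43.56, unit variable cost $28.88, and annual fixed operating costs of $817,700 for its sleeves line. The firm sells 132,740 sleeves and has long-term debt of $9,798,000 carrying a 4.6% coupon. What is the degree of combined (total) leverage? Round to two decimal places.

At 132,740 units, contribution = 132,740 × $14.68 = $1,948,623.20.
EBIT = $1,948,623.20 − $817,700 = $1,130,923.20. Interest = $450,708.00, so EBIT − I = $680,215.20.
Degree of total leverage = total CM / (EBIT − interest) = $1,948,623.20 / $680,215.20 = 2.8647.

2.86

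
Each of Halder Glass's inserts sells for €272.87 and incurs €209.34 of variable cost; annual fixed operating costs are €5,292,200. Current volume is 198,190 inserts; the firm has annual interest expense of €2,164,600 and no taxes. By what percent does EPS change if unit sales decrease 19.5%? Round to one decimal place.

-47.8%

Contribution at this volume is 198,190 × €63.53 = €12,591,010.70.
Subtracting fixed costs: EBIT = €12,591,010.70 − €5,292,200 = €7,298,810.70.
Interest = €2,164,600.00, so EBIT − I = €5,134,210.70.
Degree of combined leverage = contribution ÷ (EBIT − I) = €12,591,010.70 ÷ €5,134,210.70 = 2.4524.
EPS therefore changes by 2.4524 × (-19.5%) = -47.8%.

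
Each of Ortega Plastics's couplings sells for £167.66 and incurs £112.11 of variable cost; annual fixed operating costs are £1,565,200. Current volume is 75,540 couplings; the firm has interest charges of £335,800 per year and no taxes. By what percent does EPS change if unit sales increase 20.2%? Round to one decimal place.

At 75,540 units, contribution = 75,540 × £55.55 = £4,196,247.00.
Subtracting fixed costs: EBIT = £4,196,247.00 − £1,565,200 = £2,631,047.00.
Interest = £335,800.00, so EBIT − I = £2,295,247.00.
DCL = total CM / (EBIT − I) = £4,196,247.00 / £2,295,247.00 = 1.8282.
EPS therefore changes by 1.8282 × (+20.2%) = +36.9%.

+36.9%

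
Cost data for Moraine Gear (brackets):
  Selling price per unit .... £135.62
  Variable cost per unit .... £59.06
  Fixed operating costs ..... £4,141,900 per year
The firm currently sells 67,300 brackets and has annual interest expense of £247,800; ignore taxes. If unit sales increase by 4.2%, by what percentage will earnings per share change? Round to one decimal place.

+28.4%

Total contribution margin = 67,300 × £76.56 = £5,152,488.00.
EBIT = £5,152,488.00 − £4,141,900 = £1,010,588.00.
After interest of £247,800.00, pre-tax earnings = £762,788.00.
DCL = total CM / (EBIT − I) = £5,152,488.00 / £762,788.00 = 6.7548.
%ΔEPS = DCL × %ΔSales = 6.7548 × +4.2% = +28.4%.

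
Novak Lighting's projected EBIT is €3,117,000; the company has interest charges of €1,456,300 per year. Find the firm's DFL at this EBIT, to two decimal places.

1.88

Annual interest charges come to €1,456,300.00.
Degree of financial leverage = EBIT / (EBIT − interest) = €3,117,000 / €1,660,700.00 = 1.8769.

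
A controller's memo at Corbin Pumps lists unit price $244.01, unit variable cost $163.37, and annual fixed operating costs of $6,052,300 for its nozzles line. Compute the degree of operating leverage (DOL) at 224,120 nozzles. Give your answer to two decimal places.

1.50

Contribution at this volume is 224,120 × $80.64 = $18,073,036.80.
EBIT = $18,073,036.80 − $6,052,300 = $12,020,736.80.
So DOL = total CM / EBIT = $18,073,036.80 / $12,020,736.80 = 1.5035.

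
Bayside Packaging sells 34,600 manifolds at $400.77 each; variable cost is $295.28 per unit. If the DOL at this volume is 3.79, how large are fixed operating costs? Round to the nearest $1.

$2,686,905

Total contribution margin = 34,600 × $105.49 = $3,649,954.00.
DOL = contribution / EBIT, so EBIT = $3,649,954.00 / 3.79 = $963,048.55.
Fixed costs = CM − EBIT = $3,649,954.00 − $963,048.55 = $2,686,905.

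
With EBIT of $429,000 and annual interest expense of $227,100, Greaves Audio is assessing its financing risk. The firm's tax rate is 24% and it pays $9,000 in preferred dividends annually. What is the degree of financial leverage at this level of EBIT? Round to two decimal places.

Annual interest charges come to $227,100.00.
Preferred dividends grossed up pre-tax: $9,000 / (1 − 0.24) = $11,842.11.
DFL = EBIT ÷ [EBIT − I − D_p/(1−t)] = $429,000 ÷ [$429,000 − $227,100.00 − $11,842.11] = $429,000 ÷ $190,057.89 = 2.2572.

2.26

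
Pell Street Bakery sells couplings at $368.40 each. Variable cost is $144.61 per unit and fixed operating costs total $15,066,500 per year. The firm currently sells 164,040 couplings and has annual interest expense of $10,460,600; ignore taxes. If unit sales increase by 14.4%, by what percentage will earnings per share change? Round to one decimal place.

At 164,040 units, contribution = 164,040 × $223.79 = $36,710,511.60.
EBIT = $36,710,511.60 − $15,066,500 = $21,644,011.60.
Interest = $10,460,600.00, so EBIT − I = $11,183,411.60.
Degree of combined leverage = contribution ÷ (EBIT − I) = $36,710,511.60 ÷ $11,183,411.60 = 3.2826.
%ΔEPS = DCL × %ΔSales = 3.2826 × +14.4% = +47.3%.

+47.3%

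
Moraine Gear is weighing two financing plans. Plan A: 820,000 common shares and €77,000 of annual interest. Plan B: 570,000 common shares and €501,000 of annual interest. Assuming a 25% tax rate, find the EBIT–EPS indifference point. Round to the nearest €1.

€1,467,720

At indifference, (EBIT − 77,000)(1 − t)/820,000 = (EBIT − 501,000)(1 − t)/570,000.
The (1 − t) factor cancels: (EBIT − 77,000) × 570,000 = (EBIT − 501,000) × 820,000.
Solving, EBIT = (501,000·820,000 − 77,000·570,000) / (820,000 − 570,000) = 366,930,000,000 / 250,000 = 1,467,720.00.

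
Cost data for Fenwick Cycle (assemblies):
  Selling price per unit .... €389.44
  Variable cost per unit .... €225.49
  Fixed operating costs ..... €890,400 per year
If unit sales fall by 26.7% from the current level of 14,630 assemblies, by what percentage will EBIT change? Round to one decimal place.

-42.5%

At 14,630 units, contribution = 14,630 × €163.95 = €2,398,588.50.
Operating income = contribution − fixed costs = €2,398,588.50 − €890,400 = €1,508,188.50.
Degree of operating leverage = €2,398,588.50 / €1,508,188.50 = 1.5904.
Operating income changes by 1.5904 × -26.7% = -42.5%.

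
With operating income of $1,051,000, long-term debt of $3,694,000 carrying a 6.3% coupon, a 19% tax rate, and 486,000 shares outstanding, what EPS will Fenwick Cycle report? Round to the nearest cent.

$1.36

Pre-tax income = $1,051,000 − $232,722.00 = $818,278.00.
Net income = $818,278.00 × (1 − 0.19) = $662,805.18.
Per share: $662,805.18 / 486,000 shares = $1.36.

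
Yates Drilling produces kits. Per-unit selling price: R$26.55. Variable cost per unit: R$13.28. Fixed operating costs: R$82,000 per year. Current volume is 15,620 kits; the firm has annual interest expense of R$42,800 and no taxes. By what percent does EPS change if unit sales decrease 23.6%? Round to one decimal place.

Total contribution margin = 15,620 × R$13.27 = R$207,277.40.
EBIT = R$207,277.40 − R$82,000 = R$125,277.40.
After interest of R$42,800.00, pre-tax earnings = R$82,477.40.
DCL = total CM / (EBIT − I) = R$207,277.40 / R$82,477.40 = 2.5131.
EPS therefore changes by 2.5131 × (-23.6%) = -59.3%.

-59.3%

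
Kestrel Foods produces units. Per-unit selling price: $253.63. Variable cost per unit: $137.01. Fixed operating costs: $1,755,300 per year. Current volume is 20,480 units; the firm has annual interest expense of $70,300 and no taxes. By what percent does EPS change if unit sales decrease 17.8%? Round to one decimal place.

-75.5%

Contribution at this volume is 20,480 × $116.62 = $2,388,377.60.
EBIT = $2,388,377.60 − $1,755,300 = $633,077.60.
Interest = $70,300.00, so EBIT − I = $562,777.60.
DCL = total CM / (EBIT − I) = $2,388,377.60 / $562,777.60 = 4.2439.
EPS therefore changes by 4.2439 × (-17.8%) = -75.5%.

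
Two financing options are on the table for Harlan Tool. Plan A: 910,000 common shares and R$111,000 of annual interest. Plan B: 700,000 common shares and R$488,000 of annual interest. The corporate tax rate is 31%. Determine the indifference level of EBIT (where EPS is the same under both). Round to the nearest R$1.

At indifference, (EBIT − 111,000)(1 − t)/910,000 = (EBIT − 488,000)(1 − t)/700,000.
Cancelling (1 − t) and cross-multiplying: 700,000·(EBIT − 111,000) = 910,000·(EBIT − 488,000).
Solving, EBIT = (488,000·910,000 − 111,000·700,000) / (910,000 − 700,000) = 366,380,000,000 / 210,000 = 1,744,666.67.

R$1,744,667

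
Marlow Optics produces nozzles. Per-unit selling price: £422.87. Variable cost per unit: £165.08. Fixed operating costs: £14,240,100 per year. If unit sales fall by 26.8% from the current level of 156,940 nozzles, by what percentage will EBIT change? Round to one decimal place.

Total contribution margin = 156,940 × £257.79 = £40,457,562.60.
Subtracting fixed costs: EBIT = £40,457,562.60 − £14,240,100 = £26,217,462.60.
DOL = contribution ÷ EBIT = £40,457,562.60 ÷ £26,217,462.60 = 1.5432.
Operating income changes by 1.5432 × -26.8% = -41.4%.

-41.4%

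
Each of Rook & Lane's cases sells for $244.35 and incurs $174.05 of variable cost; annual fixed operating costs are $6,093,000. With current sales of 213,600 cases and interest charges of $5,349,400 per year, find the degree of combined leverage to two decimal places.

At 213,600 units, contribution = 213,600 × $70.30 = $15,016,080.00.
EBIT = $15,016,080.00 − $6,093,000 = $8,923,080.00. Interest = $5,349,400.00, so EBIT − I = $3,573,680.00.
Degree of total leverage = total CM / (EBIT − interest) = $15,016,080.00 / $3,573,680.00 = 4.2019.

4.20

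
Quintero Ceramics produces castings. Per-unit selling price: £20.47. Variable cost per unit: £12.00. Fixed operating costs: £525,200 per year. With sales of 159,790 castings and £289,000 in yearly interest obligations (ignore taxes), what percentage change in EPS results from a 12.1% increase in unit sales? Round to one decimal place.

+30.4%

Total contribution margin = 159,790 × £8.47 = £1,353,421.30.
EBIT = £1,353,421.30 − £525,200 = £828,221.30.
After interest of £289,000.00, pre-tax earnings = £539,221.30.
Degree of combined leverage = contribution ÷ (EBIT − I) = £1,353,421.30 ÷ £539,221.30 = 2.5100.
%ΔEPS = DCL × %ΔSales = 2.5100 × +12.1% = +30.4%.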